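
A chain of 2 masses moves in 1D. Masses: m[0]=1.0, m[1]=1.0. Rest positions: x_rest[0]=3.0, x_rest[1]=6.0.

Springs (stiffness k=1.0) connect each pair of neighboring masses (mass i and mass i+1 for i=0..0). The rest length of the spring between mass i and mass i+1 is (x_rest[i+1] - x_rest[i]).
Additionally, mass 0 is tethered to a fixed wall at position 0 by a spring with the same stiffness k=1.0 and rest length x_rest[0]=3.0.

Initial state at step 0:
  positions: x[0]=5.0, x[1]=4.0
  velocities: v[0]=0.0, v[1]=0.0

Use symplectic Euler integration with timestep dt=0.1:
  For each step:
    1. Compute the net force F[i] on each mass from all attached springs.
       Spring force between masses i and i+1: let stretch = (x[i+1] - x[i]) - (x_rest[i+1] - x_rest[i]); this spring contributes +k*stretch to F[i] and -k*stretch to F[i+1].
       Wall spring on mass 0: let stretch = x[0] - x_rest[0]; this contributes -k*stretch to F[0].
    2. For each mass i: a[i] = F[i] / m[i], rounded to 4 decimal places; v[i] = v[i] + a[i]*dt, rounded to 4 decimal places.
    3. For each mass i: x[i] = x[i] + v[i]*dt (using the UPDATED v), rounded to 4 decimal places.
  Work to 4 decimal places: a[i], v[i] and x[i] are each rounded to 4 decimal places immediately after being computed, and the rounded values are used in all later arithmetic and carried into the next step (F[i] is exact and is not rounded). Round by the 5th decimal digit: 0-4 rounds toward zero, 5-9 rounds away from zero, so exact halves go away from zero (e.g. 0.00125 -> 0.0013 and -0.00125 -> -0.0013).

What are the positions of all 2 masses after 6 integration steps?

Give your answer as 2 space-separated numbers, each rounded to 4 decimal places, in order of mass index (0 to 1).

Answer: 3.8486 4.7722

Derivation:
Step 0: x=[5.0000 4.0000] v=[0.0000 0.0000]
Step 1: x=[4.9400 4.0400] v=[-0.6000 0.4000]
Step 2: x=[4.8216 4.1190] v=[-1.1840 0.7900]
Step 3: x=[4.6480 4.2350] v=[-1.7364 1.1603]
Step 4: x=[4.4238 4.3852] v=[-2.2425 1.5016]
Step 5: x=[4.1549 4.5658] v=[-2.6887 1.8055]
Step 6: x=[3.8486 4.7722] v=[-3.0631 2.0644]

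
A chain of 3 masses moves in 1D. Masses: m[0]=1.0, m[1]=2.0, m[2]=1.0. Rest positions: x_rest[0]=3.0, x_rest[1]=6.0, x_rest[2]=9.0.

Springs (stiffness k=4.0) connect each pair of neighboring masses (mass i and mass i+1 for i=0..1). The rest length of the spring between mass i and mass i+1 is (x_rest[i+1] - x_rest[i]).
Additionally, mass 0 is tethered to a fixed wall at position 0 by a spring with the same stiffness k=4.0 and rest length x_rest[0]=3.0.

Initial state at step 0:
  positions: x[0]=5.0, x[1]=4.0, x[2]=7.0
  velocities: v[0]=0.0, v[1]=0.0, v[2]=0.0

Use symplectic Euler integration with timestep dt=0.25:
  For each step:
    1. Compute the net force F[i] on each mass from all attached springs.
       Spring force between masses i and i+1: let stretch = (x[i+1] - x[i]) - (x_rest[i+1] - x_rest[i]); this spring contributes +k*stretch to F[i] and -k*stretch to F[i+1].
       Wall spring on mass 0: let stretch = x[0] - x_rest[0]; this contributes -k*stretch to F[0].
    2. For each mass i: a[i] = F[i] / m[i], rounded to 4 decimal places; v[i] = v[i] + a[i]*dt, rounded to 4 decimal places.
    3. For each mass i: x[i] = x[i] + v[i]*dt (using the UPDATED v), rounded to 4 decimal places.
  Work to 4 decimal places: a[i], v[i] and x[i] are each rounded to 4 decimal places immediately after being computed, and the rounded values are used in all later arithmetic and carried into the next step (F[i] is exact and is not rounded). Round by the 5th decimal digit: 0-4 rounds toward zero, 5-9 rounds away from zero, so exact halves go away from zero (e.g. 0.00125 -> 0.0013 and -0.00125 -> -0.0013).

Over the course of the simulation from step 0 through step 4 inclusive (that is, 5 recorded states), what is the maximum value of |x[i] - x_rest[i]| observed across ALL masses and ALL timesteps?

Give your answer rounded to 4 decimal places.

Step 0: x=[5.0000 4.0000 7.0000] v=[0.0000 0.0000 0.0000]
Step 1: x=[3.5000 4.5000 7.0000] v=[-6.0000 2.0000 0.0000]
Step 2: x=[1.3750 5.1875 7.1250] v=[-8.5000 2.7500 0.5000]
Step 3: x=[-0.1406 5.6406 7.5156] v=[-6.0625 1.8125 1.5625]
Step 4: x=[-0.1758 5.6055 8.1875] v=[-0.1407 -0.1406 2.6875]
Max displacement = 3.1758

Answer: 3.1758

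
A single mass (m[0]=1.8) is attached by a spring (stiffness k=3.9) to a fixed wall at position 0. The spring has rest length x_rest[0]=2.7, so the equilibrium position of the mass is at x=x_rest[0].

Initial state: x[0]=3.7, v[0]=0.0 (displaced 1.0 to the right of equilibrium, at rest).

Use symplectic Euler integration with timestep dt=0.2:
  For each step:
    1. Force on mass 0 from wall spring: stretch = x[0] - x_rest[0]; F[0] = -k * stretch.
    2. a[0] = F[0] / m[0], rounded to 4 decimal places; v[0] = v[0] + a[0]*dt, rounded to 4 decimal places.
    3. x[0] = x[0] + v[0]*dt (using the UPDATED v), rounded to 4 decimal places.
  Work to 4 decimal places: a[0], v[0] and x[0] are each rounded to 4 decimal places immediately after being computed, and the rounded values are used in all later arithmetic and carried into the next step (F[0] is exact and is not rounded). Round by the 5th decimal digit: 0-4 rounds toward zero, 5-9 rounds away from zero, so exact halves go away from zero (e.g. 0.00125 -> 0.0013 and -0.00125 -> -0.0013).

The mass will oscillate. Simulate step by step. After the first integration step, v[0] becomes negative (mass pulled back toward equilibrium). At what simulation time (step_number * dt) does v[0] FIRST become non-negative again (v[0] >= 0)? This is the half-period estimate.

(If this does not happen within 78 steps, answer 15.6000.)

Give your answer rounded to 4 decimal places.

Step 0: x=[3.7000] v=[0.0000]
Step 1: x=[3.6133] v=[-0.4333]
Step 2: x=[3.4475] v=[-0.8291]
Step 3: x=[3.2169] v=[-1.1530]
Step 4: x=[2.9415] v=[-1.3770]
Step 5: x=[2.6452] v=[-1.4817]
Step 6: x=[2.3536] v=[-1.4580]
Step 7: x=[2.0920] v=[-1.3079]
Step 8: x=[1.8831] v=[-1.0444]
Step 9: x=[1.7450] v=[-0.6904]
Step 10: x=[1.6897] v=[-0.2766]
Step 11: x=[1.7219] v=[0.1612]
First v>=0 after going negative at step 11, time=2.2000

Answer: 2.2000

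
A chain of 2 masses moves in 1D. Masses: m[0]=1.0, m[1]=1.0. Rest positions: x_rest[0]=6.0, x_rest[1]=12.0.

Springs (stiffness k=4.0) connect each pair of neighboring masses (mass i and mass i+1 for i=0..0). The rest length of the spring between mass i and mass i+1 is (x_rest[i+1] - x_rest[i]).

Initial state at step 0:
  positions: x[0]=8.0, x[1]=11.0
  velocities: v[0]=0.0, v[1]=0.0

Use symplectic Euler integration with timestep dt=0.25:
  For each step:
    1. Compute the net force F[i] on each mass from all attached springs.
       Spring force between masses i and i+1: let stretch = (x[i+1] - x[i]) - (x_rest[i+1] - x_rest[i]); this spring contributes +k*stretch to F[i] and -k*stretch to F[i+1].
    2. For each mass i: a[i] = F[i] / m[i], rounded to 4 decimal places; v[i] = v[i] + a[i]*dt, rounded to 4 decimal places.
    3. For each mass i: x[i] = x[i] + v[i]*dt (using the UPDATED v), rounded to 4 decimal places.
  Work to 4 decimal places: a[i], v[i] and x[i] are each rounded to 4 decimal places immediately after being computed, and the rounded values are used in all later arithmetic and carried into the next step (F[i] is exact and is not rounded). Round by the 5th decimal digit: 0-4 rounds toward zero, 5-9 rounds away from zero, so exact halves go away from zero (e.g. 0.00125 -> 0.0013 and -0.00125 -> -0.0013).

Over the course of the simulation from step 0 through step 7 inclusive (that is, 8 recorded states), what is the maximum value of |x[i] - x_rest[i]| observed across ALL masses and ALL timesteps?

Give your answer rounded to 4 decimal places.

Step 0: x=[8.0000 11.0000] v=[0.0000 0.0000]
Step 1: x=[7.2500 11.7500] v=[-3.0000 3.0000]
Step 2: x=[6.1250 12.8750] v=[-4.5000 4.5000]
Step 3: x=[5.1875 13.8125] v=[-3.7500 3.7500]
Step 4: x=[4.9063 14.0938] v=[-1.1250 1.1250]
Step 5: x=[5.4219 13.5782] v=[2.0625 -2.0625]
Step 6: x=[6.4766 12.5235] v=[4.2188 -4.2188]
Step 7: x=[7.5430 11.4571] v=[4.2657 -4.2657]
Max displacement = 2.0938

Answer: 2.0938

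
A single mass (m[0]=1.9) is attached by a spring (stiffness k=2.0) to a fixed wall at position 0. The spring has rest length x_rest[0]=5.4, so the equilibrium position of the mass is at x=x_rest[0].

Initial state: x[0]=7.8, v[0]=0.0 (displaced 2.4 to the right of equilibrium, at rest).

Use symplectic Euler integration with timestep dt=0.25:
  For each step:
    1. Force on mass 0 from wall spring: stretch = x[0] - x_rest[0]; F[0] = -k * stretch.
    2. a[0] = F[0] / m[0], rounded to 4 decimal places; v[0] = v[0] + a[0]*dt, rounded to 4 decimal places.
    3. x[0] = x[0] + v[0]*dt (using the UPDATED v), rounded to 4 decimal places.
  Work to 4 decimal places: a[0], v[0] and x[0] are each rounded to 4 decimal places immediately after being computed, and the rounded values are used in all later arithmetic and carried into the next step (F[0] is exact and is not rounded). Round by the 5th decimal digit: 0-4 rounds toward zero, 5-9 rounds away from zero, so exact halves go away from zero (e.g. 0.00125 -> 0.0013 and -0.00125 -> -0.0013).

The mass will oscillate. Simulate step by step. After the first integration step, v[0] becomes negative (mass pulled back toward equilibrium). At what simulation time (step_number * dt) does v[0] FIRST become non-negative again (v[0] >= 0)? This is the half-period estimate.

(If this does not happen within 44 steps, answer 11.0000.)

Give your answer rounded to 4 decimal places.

Answer: 3.2500

Derivation:
Step 0: x=[7.8000] v=[0.0000]
Step 1: x=[7.6421] v=[-0.6316]
Step 2: x=[7.3367] v=[-1.2216]
Step 3: x=[6.9039] v=[-1.7313]
Step 4: x=[6.3721] v=[-2.1271]
Step 5: x=[5.7764] v=[-2.3829]
Step 6: x=[5.1559] v=[-2.4820]
Step 7: x=[4.5515] v=[-2.4178]
Step 8: x=[4.0029] v=[-2.1945]
Step 9: x=[3.5462] v=[-1.8269]
Step 10: x=[3.2114] v=[-1.3391]
Step 11: x=[3.0206] v=[-0.7632]
Step 12: x=[2.9863] v=[-0.1371]
Step 13: x=[3.1108] v=[0.4981]
First v>=0 after going negative at step 13, time=3.2500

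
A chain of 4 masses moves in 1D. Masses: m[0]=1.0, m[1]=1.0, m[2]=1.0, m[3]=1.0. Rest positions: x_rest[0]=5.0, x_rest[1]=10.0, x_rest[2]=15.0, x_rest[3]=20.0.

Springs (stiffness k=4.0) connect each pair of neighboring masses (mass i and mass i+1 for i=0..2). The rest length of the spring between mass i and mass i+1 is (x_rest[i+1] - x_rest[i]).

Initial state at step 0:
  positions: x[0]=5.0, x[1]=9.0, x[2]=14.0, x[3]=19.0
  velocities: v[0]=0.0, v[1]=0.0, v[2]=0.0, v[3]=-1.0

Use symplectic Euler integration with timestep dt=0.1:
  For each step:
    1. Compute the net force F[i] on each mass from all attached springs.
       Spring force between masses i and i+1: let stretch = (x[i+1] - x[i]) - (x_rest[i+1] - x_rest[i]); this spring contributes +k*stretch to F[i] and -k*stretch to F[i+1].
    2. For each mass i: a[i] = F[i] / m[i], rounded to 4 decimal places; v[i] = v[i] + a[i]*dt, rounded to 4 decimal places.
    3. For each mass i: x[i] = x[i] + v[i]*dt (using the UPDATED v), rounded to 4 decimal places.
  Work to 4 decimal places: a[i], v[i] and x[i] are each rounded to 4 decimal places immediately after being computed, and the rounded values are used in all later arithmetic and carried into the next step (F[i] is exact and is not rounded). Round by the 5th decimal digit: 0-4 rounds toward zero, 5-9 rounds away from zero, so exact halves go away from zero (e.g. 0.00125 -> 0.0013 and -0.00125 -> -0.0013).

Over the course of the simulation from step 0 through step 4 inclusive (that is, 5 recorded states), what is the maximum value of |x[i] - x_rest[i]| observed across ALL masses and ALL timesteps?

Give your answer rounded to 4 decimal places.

Answer: 1.3615

Derivation:
Step 0: x=[5.0000 9.0000 14.0000 19.0000] v=[0.0000 0.0000 0.0000 -1.0000]
Step 1: x=[4.9600 9.0400 14.0000 18.9000] v=[-0.4000 0.4000 0.0000 -1.0000]
Step 2: x=[4.8832 9.1152 13.9976 18.8040] v=[-0.7680 0.7520 -0.0240 -0.9600]
Step 3: x=[4.7757 9.2164 13.9922 18.7157] v=[-1.0752 1.0122 -0.0544 -0.8826]
Step 4: x=[4.6458 9.3310 13.9847 18.6385] v=[-1.2989 1.1462 -0.0753 -0.7720]
Max displacement = 1.3615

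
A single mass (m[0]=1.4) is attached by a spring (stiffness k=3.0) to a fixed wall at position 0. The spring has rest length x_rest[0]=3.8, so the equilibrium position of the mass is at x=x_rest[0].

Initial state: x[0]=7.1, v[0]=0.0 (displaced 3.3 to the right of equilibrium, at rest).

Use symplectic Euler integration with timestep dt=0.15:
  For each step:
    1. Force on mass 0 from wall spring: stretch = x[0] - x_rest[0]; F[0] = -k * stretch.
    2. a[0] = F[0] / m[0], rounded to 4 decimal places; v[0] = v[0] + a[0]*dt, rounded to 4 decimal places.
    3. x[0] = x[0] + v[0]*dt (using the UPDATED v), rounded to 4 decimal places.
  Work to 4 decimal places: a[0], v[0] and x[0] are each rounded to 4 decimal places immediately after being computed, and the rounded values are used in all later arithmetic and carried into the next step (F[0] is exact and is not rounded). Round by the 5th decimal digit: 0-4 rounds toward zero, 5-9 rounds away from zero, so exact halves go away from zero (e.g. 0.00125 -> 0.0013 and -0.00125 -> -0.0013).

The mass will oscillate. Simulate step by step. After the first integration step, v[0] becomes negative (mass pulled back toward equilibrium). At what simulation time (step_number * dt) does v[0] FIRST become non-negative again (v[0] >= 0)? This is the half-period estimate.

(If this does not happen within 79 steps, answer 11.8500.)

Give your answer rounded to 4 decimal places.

Answer: 2.2500

Derivation:
Step 0: x=[7.1000] v=[0.0000]
Step 1: x=[6.9409] v=[-1.0607]
Step 2: x=[6.6304] v=[-2.0703]
Step 3: x=[6.1834] v=[-2.9801]
Step 4: x=[5.6215] v=[-3.7462]
Step 5: x=[4.9717] v=[-4.3317]
Step 6: x=[4.2655] v=[-4.7083]
Step 7: x=[3.5368] v=[-4.8579]
Step 8: x=[2.8208] v=[-4.7733]
Step 9: x=[2.1520] v=[-4.4586]
Step 10: x=[1.5627] v=[-3.9289]
Step 11: x=[1.0812] v=[-3.2098]
Step 12: x=[0.7308] v=[-2.3359]
Step 13: x=[0.5284] v=[-1.3494]
Step 14: x=[0.4837] v=[-0.2978]
Step 15: x=[0.5989] v=[0.7682]
First v>=0 after going negative at step 15, time=2.2500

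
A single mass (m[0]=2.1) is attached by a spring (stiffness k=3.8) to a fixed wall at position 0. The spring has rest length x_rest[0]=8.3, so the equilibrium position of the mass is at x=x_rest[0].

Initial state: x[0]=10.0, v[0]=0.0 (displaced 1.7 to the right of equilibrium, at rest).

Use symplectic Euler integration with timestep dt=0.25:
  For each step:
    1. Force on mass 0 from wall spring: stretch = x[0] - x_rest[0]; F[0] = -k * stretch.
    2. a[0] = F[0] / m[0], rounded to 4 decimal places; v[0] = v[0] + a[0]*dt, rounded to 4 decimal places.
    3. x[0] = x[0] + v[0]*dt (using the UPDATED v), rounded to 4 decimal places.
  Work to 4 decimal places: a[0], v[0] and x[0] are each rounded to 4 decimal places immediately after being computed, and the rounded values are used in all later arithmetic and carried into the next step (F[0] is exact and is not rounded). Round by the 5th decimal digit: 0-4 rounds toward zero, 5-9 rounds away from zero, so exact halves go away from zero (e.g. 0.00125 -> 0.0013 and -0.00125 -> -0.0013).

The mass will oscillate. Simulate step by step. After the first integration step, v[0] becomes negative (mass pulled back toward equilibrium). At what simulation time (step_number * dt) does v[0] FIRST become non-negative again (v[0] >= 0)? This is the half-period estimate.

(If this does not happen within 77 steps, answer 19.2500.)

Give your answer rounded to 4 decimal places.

Step 0: x=[10.0000] v=[0.0000]
Step 1: x=[9.8077] v=[-0.7691]
Step 2: x=[9.4449] v=[-1.4512]
Step 3: x=[8.9526] v=[-1.9691]
Step 4: x=[8.3865] v=[-2.2643]
Step 5: x=[7.8107] v=[-2.3034]
Step 6: x=[7.2902] v=[-2.0821]
Step 7: x=[6.8839] v=[-1.6253]
Step 8: x=[6.6377] v=[-0.9847]
Step 9: x=[6.5795] v=[-0.2327]
Step 10: x=[6.7159] v=[0.5456]
First v>=0 after going negative at step 10, time=2.5000

Answer: 2.5000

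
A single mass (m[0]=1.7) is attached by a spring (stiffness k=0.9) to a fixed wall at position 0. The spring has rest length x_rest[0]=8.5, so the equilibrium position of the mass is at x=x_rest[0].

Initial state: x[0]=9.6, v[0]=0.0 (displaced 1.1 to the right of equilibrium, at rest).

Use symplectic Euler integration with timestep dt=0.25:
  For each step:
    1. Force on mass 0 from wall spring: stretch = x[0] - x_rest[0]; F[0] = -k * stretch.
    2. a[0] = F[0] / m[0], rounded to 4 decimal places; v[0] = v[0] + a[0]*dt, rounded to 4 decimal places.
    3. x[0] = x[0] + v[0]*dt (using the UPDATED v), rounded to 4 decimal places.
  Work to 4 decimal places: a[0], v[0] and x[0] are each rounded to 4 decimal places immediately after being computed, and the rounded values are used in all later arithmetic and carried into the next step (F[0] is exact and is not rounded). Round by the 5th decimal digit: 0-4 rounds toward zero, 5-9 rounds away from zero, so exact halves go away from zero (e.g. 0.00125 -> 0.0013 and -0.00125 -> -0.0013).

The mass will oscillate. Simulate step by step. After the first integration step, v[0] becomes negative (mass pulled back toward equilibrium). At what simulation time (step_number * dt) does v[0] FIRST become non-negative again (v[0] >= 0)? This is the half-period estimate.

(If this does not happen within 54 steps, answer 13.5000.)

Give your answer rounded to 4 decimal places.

Answer: 4.5000

Derivation:
Step 0: x=[9.6000] v=[0.0000]
Step 1: x=[9.5636] v=[-0.1456]
Step 2: x=[9.4920] v=[-0.2864]
Step 3: x=[9.3876] v=[-0.4177]
Step 4: x=[9.2538] v=[-0.5352]
Step 5: x=[9.0951] v=[-0.6350]
Step 6: x=[8.9167] v=[-0.7138]
Step 7: x=[8.7245] v=[-0.7690]
Step 8: x=[8.5248] v=[-0.7987]
Step 9: x=[8.3243] v=[-0.8020]
Step 10: x=[8.1296] v=[-0.7788]
Step 11: x=[7.9472] v=[-0.7298]
Step 12: x=[7.7831] v=[-0.6566]
Step 13: x=[7.6427] v=[-0.5617]
Step 14: x=[7.5307] v=[-0.4482]
Step 15: x=[7.4507] v=[-0.3199]
Step 16: x=[7.4055] v=[-0.1810]
Step 17: x=[7.3965] v=[-0.0362]
Step 18: x=[7.4240] v=[0.1099]
First v>=0 after going negative at step 18, time=4.5000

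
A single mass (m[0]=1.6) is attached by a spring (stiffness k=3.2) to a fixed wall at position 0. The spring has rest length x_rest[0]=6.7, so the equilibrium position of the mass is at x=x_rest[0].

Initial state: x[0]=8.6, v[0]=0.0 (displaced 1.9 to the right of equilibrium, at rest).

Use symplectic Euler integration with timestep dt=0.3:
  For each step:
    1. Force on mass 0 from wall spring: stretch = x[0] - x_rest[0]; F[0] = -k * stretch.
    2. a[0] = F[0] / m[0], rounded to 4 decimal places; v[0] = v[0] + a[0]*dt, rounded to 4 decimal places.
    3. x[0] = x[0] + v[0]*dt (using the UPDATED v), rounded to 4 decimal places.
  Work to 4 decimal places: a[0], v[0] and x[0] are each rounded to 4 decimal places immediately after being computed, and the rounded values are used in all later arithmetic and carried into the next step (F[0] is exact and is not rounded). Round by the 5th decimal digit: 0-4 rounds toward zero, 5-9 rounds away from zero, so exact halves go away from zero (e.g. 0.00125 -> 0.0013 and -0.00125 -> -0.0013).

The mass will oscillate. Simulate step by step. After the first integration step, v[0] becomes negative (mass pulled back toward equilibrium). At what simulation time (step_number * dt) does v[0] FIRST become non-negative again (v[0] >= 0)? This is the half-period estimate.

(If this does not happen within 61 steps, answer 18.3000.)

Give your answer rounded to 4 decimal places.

Step 0: x=[8.6000] v=[0.0000]
Step 1: x=[8.2580] v=[-1.1400]
Step 2: x=[7.6356] v=[-2.0748]
Step 3: x=[6.8447] v=[-2.6362]
Step 4: x=[6.0278] v=[-2.7230]
Step 5: x=[5.3319] v=[-2.3197]
Step 6: x=[4.8823] v=[-1.4988]
Step 7: x=[4.7598] v=[-0.4082]
Step 8: x=[4.9866] v=[0.7559]
First v>=0 after going negative at step 8, time=2.4000

Answer: 2.4000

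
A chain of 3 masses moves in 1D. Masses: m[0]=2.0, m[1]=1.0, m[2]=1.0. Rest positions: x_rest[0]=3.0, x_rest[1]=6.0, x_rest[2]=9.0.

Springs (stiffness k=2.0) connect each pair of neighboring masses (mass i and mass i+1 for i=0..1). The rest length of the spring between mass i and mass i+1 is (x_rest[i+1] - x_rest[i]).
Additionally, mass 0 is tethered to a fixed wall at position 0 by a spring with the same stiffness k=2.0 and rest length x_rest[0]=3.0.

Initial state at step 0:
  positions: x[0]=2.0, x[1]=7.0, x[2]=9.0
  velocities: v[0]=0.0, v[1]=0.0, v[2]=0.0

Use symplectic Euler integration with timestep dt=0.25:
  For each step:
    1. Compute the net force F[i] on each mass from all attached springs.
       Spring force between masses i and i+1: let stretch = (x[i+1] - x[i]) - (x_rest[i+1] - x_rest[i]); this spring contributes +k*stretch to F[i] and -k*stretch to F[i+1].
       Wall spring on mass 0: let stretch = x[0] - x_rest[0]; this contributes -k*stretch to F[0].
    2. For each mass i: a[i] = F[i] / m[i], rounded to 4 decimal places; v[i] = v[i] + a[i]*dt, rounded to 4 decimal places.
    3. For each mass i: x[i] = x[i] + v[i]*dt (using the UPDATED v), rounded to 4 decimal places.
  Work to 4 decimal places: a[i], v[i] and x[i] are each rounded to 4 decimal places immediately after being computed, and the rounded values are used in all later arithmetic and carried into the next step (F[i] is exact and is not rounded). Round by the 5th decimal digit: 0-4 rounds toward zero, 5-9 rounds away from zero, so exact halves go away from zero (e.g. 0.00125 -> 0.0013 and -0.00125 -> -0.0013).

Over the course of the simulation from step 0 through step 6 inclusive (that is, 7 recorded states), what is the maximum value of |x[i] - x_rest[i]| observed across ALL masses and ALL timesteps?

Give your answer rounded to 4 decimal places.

Answer: 1.1461

Derivation:
Step 0: x=[2.0000 7.0000 9.0000] v=[0.0000 0.0000 0.0000]
Step 1: x=[2.1875 6.6250 9.1250] v=[0.7500 -1.5000 0.5000]
Step 2: x=[2.5156 6.0078 9.3125] v=[1.3125 -2.4688 0.7500]
Step 3: x=[2.9048 5.3672 9.4619] v=[1.5567 -2.5626 0.5977]
Step 4: x=[3.2663 4.9306 9.4745] v=[1.4461 -1.7465 0.0504]
Step 5: x=[3.5277 4.8539 9.2941] v=[1.0456 -0.3067 -0.7216]
Step 6: x=[3.6515 5.1665 8.9337] v=[0.4952 1.2503 -1.4417]
Max displacement = 1.1461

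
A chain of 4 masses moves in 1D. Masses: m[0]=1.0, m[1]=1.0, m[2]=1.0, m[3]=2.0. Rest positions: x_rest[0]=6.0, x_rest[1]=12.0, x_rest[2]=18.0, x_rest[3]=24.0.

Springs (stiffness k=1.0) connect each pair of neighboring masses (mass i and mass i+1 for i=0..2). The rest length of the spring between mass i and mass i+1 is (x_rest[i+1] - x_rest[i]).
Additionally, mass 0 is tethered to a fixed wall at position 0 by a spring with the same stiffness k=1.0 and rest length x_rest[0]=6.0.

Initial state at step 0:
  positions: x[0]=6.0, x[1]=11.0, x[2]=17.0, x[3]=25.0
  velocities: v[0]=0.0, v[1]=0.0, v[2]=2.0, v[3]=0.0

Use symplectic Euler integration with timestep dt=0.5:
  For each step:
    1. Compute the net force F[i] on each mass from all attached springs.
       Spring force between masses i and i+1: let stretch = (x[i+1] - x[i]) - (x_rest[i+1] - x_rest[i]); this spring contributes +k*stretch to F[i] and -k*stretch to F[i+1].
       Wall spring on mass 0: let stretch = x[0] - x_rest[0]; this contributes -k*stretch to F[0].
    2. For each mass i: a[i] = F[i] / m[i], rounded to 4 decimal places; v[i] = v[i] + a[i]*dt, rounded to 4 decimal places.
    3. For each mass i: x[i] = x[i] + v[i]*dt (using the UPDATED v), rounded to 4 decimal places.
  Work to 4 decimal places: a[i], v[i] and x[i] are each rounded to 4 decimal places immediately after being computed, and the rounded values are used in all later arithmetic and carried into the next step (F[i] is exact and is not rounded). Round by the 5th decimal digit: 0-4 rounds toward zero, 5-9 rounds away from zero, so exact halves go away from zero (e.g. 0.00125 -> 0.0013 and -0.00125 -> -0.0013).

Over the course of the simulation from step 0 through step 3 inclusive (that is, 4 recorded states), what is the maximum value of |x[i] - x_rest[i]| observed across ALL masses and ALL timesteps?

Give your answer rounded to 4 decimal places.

Answer: 2.2266

Derivation:
Step 0: x=[6.0000 11.0000 17.0000 25.0000] v=[0.0000 0.0000 2.0000 0.0000]
Step 1: x=[5.7500 11.2500 18.5000 24.7500] v=[-0.5000 0.5000 3.0000 -0.5000]
Step 2: x=[5.4375 11.9375 19.7500 24.4688] v=[-0.6250 1.3750 2.5000 -0.5625]
Step 3: x=[5.3906 12.9532 20.2266 24.3477] v=[-0.0938 2.0313 0.9532 -0.2422]
Max displacement = 2.2266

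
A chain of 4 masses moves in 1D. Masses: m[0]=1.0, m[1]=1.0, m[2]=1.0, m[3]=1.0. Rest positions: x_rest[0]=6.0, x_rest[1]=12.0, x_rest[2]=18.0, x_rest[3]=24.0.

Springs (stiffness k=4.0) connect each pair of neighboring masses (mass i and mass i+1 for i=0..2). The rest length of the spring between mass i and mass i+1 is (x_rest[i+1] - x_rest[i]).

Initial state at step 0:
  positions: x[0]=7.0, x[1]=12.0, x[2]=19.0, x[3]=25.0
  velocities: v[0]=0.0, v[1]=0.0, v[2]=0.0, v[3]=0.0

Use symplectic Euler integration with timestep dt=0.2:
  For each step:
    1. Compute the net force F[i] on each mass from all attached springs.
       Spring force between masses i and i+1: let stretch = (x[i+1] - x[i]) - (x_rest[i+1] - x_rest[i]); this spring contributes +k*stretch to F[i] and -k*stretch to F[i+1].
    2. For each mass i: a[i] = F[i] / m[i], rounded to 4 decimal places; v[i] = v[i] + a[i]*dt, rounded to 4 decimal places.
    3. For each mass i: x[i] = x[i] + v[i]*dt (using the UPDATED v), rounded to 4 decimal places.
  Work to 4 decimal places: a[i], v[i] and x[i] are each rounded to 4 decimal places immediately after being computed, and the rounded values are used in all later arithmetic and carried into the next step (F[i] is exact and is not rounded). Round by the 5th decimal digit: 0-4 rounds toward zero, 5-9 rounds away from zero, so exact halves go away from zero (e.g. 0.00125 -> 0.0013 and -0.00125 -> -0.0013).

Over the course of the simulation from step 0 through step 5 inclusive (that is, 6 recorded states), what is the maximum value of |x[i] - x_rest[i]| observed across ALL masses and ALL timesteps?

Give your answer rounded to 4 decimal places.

Step 0: x=[7.0000 12.0000 19.0000 25.0000] v=[0.0000 0.0000 0.0000 0.0000]
Step 1: x=[6.8400 12.3200 18.8400 25.0000] v=[-0.8000 1.6000 -0.8000 0.0000]
Step 2: x=[6.5968 12.8064 18.6224 24.9744] v=[-1.2160 2.4320 -1.0880 -0.1280]
Step 3: x=[6.3871 13.2298 18.4906 24.8925] v=[-1.0483 2.1171 -0.6592 -0.4096]
Step 4: x=[6.3123 13.4001 18.5413 24.7463] v=[-0.3741 0.8516 0.2537 -0.7311]
Step 5: x=[6.4115 13.2590 18.7622 24.5673] v=[0.4961 -0.7057 1.1047 -0.8951]
Max displacement = 1.4001

Answer: 1.4001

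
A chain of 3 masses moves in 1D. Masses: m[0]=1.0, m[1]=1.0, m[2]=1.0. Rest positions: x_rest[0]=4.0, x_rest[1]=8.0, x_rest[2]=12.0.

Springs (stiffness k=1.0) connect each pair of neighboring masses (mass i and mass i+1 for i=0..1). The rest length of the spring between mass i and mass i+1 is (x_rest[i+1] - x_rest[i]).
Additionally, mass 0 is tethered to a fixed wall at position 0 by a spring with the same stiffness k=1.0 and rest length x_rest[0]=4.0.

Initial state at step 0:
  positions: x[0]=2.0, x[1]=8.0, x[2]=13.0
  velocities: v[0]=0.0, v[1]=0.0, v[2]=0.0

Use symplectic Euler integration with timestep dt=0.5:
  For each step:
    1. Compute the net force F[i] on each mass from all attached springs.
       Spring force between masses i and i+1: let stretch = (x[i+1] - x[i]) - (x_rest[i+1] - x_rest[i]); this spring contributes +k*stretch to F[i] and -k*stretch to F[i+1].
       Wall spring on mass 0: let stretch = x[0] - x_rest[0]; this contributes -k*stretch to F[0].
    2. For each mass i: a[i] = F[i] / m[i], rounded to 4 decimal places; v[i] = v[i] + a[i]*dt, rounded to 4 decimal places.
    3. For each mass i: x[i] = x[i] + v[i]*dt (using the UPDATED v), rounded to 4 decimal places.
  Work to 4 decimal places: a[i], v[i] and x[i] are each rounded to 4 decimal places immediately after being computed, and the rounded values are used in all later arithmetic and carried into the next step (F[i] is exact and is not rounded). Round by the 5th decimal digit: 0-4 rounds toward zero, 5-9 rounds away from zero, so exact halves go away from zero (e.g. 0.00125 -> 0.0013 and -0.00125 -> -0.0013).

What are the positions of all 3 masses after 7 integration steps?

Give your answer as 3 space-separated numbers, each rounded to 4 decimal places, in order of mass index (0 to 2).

Answer: 3.5058 8.4916 11.8149

Derivation:
Step 0: x=[2.0000 8.0000 13.0000] v=[0.0000 0.0000 0.0000]
Step 1: x=[3.0000 7.7500 12.7500] v=[2.0000 -0.5000 -0.5000]
Step 2: x=[4.4375 7.5625 12.2500] v=[2.8750 -0.3750 -1.0000]
Step 3: x=[5.5469 7.7657 11.5781] v=[2.2188 0.4063 -1.3438]
Step 4: x=[5.8243 8.3673 10.9531] v=[0.5548 1.2031 -1.2500]
Step 5: x=[5.2814 8.9796 10.6817] v=[-1.0859 1.2245 -0.5429]
Step 6: x=[4.3427 9.0929 10.9848] v=[-1.8775 0.2265 0.6061]
Step 7: x=[3.5058 8.4916 11.8149] v=[-1.6738 -1.2027 1.6602]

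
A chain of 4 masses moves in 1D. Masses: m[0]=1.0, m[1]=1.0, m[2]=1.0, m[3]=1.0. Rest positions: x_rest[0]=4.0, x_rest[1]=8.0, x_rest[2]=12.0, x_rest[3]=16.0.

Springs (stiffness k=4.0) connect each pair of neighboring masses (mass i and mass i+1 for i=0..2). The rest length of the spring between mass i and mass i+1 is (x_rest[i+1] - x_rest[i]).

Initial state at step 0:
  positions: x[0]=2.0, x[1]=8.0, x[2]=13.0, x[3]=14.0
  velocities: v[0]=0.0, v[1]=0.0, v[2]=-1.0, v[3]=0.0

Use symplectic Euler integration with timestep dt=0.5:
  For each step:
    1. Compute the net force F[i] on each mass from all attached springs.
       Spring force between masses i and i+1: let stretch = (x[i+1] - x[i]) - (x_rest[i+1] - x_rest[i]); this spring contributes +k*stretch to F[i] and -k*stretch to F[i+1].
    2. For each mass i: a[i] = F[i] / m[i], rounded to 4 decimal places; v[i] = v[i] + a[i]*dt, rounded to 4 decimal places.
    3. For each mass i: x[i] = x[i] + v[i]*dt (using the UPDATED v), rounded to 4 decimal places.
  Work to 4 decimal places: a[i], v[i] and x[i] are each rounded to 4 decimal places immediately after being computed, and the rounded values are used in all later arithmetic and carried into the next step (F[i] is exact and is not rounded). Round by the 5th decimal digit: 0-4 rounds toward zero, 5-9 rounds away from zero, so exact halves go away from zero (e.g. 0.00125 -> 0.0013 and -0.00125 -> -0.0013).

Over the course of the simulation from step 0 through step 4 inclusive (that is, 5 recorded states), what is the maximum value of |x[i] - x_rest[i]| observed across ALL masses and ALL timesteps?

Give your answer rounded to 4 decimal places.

Step 0: x=[2.0000 8.0000 13.0000 14.0000] v=[0.0000 0.0000 -1.0000 0.0000]
Step 1: x=[4.0000 7.0000 8.5000 17.0000] v=[4.0000 -2.0000 -9.0000 6.0000]
Step 2: x=[5.0000 4.5000 11.0000 15.5000] v=[2.0000 -5.0000 5.0000 -3.0000]
Step 3: x=[1.5000 9.0000 11.5000 13.5000] v=[-7.0000 9.0000 1.0000 -4.0000]
Step 4: x=[1.5000 8.5000 11.5000 13.5000] v=[0.0000 -1.0000 0.0000 0.0000]
Max displacement = 3.5000

Answer: 3.5000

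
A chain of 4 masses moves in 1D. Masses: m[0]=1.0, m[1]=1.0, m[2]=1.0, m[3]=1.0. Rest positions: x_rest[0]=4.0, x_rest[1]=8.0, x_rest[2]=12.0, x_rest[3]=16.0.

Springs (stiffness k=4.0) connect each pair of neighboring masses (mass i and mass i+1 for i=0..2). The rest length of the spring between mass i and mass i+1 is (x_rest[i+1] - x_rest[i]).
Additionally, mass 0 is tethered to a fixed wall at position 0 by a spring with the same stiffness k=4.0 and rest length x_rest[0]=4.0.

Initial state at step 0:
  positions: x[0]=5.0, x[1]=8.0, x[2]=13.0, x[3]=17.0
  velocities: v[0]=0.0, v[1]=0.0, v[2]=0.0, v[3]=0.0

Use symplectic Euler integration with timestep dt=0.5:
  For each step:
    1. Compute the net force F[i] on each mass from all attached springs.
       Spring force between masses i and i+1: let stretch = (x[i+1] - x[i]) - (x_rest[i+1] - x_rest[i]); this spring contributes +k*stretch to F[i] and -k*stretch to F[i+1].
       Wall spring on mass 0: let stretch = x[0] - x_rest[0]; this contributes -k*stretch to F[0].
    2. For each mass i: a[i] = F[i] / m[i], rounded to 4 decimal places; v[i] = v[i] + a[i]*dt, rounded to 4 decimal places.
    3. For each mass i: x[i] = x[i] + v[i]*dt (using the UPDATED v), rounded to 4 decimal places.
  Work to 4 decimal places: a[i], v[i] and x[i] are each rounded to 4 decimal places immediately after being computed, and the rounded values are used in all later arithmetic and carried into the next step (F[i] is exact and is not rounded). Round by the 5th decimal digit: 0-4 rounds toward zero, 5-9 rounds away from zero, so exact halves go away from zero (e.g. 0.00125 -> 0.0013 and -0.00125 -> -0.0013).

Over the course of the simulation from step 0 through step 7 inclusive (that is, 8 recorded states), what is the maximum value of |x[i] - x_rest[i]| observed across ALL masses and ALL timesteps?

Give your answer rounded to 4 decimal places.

Answer: 2.0000

Derivation:
Step 0: x=[5.0000 8.0000 13.0000 17.0000] v=[0.0000 0.0000 0.0000 0.0000]
Step 1: x=[3.0000 10.0000 12.0000 17.0000] v=[-4.0000 4.0000 -2.0000 0.0000]
Step 2: x=[5.0000 7.0000 14.0000 16.0000] v=[4.0000 -6.0000 4.0000 -2.0000]
Step 3: x=[4.0000 9.0000 11.0000 17.0000] v=[-2.0000 4.0000 -6.0000 2.0000]
Step 4: x=[4.0000 8.0000 12.0000 16.0000] v=[0.0000 -2.0000 2.0000 -2.0000]
Step 5: x=[4.0000 7.0000 13.0000 15.0000] v=[0.0000 -2.0000 2.0000 -2.0000]
Step 6: x=[3.0000 9.0000 10.0000 16.0000] v=[-2.0000 4.0000 -6.0000 2.0000]
Step 7: x=[5.0000 6.0000 12.0000 15.0000] v=[4.0000 -6.0000 4.0000 -2.0000]
Max displacement = 2.0000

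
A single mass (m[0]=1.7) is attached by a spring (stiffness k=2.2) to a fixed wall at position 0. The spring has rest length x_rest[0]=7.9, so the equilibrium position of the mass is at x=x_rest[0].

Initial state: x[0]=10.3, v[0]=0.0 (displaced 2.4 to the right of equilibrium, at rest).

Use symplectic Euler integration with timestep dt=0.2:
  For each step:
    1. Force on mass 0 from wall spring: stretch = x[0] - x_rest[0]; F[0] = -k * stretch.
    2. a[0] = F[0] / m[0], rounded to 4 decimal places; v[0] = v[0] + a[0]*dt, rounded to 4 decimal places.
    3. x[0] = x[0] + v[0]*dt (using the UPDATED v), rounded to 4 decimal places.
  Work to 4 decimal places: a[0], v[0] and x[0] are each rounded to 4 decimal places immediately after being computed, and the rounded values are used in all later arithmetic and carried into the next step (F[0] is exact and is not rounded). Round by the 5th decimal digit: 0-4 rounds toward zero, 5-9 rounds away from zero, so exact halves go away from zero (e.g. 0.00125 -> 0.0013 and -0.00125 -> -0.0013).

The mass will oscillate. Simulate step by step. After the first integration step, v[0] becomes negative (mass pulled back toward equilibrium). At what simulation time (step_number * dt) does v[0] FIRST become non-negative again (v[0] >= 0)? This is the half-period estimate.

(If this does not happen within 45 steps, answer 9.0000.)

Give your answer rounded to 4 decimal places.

Step 0: x=[10.3000] v=[0.0000]
Step 1: x=[10.1758] v=[-0.6212]
Step 2: x=[9.9338] v=[-1.2102]
Step 3: x=[9.5865] v=[-1.7366]
Step 4: x=[9.1519] v=[-2.1731]
Step 5: x=[8.6525] v=[-2.4971]
Step 6: x=[8.1141] v=[-2.6919]
Step 7: x=[7.5646] v=[-2.7473]
Step 8: x=[7.0325] v=[-2.6605]
Step 9: x=[6.5453] v=[-2.4360]
Step 10: x=[6.1282] v=[-2.0854]
Step 11: x=[5.8028] v=[-1.6268]
Step 12: x=[5.5860] v=[-1.0840]
Step 13: x=[5.4890] v=[-0.4851]
Step 14: x=[5.5168] v=[0.1389]
First v>=0 after going negative at step 14, time=2.8000

Answer: 2.8000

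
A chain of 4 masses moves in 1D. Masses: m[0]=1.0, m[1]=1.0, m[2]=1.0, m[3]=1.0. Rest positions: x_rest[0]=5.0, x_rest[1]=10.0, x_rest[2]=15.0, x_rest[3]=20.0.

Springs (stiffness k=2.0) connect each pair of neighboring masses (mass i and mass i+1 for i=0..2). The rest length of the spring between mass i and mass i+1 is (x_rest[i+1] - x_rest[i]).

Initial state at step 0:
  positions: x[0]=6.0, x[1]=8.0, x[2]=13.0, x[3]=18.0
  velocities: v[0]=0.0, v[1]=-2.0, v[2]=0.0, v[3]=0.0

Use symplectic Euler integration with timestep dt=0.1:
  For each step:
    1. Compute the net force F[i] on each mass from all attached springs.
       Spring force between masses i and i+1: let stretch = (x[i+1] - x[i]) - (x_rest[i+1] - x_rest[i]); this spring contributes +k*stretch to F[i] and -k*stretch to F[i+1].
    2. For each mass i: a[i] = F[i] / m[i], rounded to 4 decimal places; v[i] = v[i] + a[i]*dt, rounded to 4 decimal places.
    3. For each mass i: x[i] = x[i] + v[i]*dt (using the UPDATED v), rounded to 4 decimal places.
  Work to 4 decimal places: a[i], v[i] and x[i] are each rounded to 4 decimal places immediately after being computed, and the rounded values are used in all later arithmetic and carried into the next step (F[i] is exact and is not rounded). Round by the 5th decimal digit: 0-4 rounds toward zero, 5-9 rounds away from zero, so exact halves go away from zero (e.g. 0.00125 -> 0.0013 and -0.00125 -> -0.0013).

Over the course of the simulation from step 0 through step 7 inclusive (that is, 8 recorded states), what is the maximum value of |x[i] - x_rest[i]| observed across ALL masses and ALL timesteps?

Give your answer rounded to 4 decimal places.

Answer: 2.2263

Derivation:
Step 0: x=[6.0000 8.0000 13.0000 18.0000] v=[0.0000 -2.0000 0.0000 0.0000]
Step 1: x=[5.9400 7.8600 13.0000 18.0000] v=[-0.6000 -1.4000 0.0000 0.0000]
Step 2: x=[5.8184 7.7844 12.9972 18.0000] v=[-1.2160 -0.7560 -0.0280 0.0000]
Step 3: x=[5.6361 7.7737 12.9902 17.9999] v=[-1.8228 -0.1066 -0.0700 -0.0006]
Step 4: x=[5.3966 7.8246 12.9791 17.9997] v=[-2.3953 0.5092 -0.1114 -0.0025]
Step 5: x=[5.1056 7.9301 12.9653 17.9990] v=[-2.9097 1.0545 -0.1382 -0.0066]
Step 6: x=[4.7711 8.0798 12.9515 17.9977] v=[-3.3448 1.4966 -0.1385 -0.0133]
Step 7: x=[4.4028 8.2607 12.9411 17.9955] v=[-3.6831 1.8092 -0.1036 -0.0225]
Max displacement = 2.2263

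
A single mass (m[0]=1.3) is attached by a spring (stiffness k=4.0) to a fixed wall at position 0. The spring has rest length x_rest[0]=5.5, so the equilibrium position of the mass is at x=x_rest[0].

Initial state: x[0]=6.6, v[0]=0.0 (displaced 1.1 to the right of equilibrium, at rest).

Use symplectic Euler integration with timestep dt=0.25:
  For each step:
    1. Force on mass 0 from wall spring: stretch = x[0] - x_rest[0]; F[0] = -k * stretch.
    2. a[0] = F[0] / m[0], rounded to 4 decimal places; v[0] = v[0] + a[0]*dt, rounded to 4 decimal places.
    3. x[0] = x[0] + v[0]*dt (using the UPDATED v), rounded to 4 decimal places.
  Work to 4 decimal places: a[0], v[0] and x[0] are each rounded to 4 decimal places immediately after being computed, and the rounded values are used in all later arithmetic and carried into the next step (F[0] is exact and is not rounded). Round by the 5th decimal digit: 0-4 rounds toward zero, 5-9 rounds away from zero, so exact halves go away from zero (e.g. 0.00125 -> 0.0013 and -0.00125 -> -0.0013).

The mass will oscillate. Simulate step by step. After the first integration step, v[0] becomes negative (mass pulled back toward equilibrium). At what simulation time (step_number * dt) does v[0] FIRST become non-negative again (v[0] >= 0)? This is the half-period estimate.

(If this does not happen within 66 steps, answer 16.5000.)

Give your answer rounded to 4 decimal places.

Answer: 2.0000

Derivation:
Step 0: x=[6.6000] v=[0.0000]
Step 1: x=[6.3885] v=[-0.8462]
Step 2: x=[6.0061] v=[-1.5297]
Step 3: x=[5.5264] v=[-1.9190]
Step 4: x=[5.0416] v=[-1.9393]
Step 5: x=[4.6449] v=[-1.5867]
Step 6: x=[4.4127] v=[-0.9289]
Step 7: x=[4.3896] v=[-0.0925]
Step 8: x=[4.5800] v=[0.7617]
First v>=0 after going negative at step 8, time=2.0000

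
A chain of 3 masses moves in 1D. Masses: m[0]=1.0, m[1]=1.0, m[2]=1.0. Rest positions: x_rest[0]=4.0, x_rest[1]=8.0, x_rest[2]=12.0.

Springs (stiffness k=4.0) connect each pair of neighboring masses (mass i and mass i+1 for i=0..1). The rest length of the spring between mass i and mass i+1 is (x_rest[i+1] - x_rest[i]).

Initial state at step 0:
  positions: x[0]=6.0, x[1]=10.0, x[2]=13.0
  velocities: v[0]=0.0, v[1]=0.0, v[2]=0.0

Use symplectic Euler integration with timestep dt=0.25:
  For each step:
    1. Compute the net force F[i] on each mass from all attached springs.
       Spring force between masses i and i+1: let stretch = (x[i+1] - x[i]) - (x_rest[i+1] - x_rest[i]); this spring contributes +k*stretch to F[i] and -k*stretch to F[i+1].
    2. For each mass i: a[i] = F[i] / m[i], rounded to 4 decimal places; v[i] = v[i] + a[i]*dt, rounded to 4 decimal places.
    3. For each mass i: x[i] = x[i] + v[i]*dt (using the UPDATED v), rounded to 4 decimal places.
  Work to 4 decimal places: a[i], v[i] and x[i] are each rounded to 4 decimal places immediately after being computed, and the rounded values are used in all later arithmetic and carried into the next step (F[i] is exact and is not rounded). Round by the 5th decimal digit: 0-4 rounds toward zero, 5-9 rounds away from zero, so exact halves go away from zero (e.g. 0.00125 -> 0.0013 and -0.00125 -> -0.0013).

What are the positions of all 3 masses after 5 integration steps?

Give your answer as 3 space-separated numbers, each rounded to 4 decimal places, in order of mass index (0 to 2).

Step 0: x=[6.0000 10.0000 13.0000] v=[0.0000 0.0000 0.0000]
Step 1: x=[6.0000 9.7500 13.2500] v=[0.0000 -1.0000 1.0000]
Step 2: x=[5.9375 9.4375 13.6250] v=[-0.2500 -1.2500 1.5000]
Step 3: x=[5.7500 9.2969 13.9531] v=[-0.7500 -0.5625 1.3125]
Step 4: x=[5.4492 9.4336 14.1172] v=[-1.2031 0.5468 0.6563]
Step 5: x=[5.1445 9.7451 14.1104] v=[-1.2187 1.2460 -0.0273]

Answer: 5.1445 9.7451 14.1104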